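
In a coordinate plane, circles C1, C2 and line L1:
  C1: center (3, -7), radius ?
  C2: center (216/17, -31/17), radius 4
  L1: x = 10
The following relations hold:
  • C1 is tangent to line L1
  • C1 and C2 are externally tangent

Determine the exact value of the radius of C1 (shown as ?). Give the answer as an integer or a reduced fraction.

7

1. [C1‖L1]  r_C1² − 49 = 0  ⇒  r_C1 = 7 (r>0 drops 1)
2. [ext C1·C2]  r_C1² + 8r_C1 − 105 = 0  ⇒  r_C1 = 7 (r>0 drops 1)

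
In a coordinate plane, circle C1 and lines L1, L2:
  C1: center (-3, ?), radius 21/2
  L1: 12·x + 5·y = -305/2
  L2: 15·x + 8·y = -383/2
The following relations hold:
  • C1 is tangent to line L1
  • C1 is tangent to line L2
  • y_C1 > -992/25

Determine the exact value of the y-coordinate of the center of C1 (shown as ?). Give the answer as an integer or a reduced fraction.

1. [C1‖L1]  y_C1² + (233/5)y_C1 − 1012/5 = 0  ⇒  y_C1 = -253/5 or 4
2. [C1‖L2]  y_C1² + (293/8)y_C1 − 325/2 = 0  ⇒  y_C1 = -325/8 or 4

4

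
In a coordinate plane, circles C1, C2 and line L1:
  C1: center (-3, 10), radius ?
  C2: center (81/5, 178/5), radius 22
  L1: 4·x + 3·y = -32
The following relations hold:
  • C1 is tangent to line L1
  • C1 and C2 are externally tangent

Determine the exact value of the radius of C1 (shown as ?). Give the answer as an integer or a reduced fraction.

10

1. [C1‖L1]  r_C1² − 100 = 0  ⇒  r_C1 = 10 (r>0 drops 1)
2. [ext C1·C2]  r_C1² + 44r_C1 − 540 = 0  ⇒  r_C1 = 10 (r>0 drops 1)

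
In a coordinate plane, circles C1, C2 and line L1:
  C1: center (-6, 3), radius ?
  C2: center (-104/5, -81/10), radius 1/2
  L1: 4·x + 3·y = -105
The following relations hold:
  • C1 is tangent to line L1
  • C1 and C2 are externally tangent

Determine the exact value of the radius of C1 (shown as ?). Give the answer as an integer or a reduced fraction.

18

1. [C1‖L1]  r_C1² − 324 = 0  ⇒  r_C1 = 18 (r>0 drops 1)
2. [ext C1·C2]  r_C1² + 1r_C1 − 342 = 0  ⇒  r_C1 = 18 (r>0 drops 1)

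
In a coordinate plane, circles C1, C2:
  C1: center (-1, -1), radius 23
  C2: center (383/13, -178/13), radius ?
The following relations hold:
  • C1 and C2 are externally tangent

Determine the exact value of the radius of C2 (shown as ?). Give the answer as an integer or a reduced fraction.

10

1. [ext C1·C2]  r_C2² + 46r_C2 − 560 = 0  ⇒  r_C2 = 10 (r>0 drops 1)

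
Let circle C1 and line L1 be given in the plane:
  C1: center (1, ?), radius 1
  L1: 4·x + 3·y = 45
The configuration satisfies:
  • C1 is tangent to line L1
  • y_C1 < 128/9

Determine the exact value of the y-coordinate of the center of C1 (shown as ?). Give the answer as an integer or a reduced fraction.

1. [C1‖L1]  y_C1² − (82/3)y_C1 + 184 = 0  ⇒  y_C1 = 12 or 46/3
2. given y_C1 < 128/9: keep 12

12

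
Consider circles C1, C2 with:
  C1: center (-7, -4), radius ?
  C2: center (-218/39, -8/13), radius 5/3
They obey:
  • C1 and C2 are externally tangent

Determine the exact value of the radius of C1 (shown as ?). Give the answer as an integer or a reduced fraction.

1. [ext C1·C2]  r_C1² + (10/3)r_C1 − 32/3 = 0  ⇒  r_C1 = 2 (r>0 drops 1)

2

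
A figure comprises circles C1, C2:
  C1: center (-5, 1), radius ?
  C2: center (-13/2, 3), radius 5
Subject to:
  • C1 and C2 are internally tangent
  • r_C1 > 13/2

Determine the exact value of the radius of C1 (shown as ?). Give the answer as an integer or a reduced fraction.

15/2

1. [int C1,C2]  r_C1² − 10r_C1 + 75/4 = 0  ⇒  r_C1 = 5/2 or 15/2
2. given r_C1 > 13/2: keep 15/2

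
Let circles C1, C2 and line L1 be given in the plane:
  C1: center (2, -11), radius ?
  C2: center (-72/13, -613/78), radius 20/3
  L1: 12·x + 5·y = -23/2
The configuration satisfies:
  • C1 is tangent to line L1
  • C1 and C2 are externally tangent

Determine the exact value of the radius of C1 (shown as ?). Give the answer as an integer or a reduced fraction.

3/2

1. [C1‖L1]  r_C1² − 9/4 = 0  ⇒  r_C1 = 3/2 (r>0 drops 1)
2. [ext C1·C2]  r_C1² + (40/3)r_C1 − 89/4 = 0  ⇒  r_C1 = 3/2 (r>0 drops 1)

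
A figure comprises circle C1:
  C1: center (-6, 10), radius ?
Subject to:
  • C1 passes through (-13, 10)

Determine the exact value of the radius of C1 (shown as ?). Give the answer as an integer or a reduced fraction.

1. [C1∋P]  r_C1² − 49 = 0  ⇒  r_C1 = 7 (r>0 drops 1)

7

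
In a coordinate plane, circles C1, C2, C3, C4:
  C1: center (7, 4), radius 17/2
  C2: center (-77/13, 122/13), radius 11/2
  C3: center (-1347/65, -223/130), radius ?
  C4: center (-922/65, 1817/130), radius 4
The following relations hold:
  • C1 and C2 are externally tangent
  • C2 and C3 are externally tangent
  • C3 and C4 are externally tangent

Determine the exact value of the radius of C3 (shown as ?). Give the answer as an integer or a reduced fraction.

13

1. [ext C2·C3]  r_C3² + 11r_C3 − 312 = 0  ⇒  r_C3 = 13 (r>0 drops 1)
2. [ext C3·C4]  r_C3² + 8r_C3 − 273 = 0  ⇒  r_C3 = 13 (r>0 drops 1)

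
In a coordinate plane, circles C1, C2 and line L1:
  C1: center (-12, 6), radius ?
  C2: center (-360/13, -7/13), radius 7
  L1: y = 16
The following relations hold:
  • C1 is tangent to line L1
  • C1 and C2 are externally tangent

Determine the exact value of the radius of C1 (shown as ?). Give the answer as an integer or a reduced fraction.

10

1. [C1‖L1]  r_C1² − 100 = 0  ⇒  r_C1 = 10 (r>0 drops 1)
2. [ext C1·C2]  r_C1² + 14r_C1 − 240 = 0  ⇒  r_C1 = 10 (r>0 drops 1)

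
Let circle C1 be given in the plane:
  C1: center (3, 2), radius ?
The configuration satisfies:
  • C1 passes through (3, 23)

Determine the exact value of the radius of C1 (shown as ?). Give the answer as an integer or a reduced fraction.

1. [C1∋P]  r_C1² − 441 = 0  ⇒  r_C1 = 21 (r>0 drops 1)

21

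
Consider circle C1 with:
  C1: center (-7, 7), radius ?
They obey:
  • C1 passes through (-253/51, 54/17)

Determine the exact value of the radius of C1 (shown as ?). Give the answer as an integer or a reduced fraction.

13/3

1. [C1∋P]  r_C1² − 169/9 = 0  ⇒  r_C1 = 13/3 (r>0 drops 1)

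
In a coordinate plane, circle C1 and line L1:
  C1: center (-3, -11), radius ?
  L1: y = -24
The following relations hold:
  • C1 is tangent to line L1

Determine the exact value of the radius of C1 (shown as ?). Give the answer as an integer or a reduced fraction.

1. [C1‖L1]  r_C1² − 169 = 0  ⇒  r_C1 = 13 (r>0 drops 1)

13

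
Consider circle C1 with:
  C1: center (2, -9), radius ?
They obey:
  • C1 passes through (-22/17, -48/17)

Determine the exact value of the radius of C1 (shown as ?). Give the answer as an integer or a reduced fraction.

1. [C1∋P]  r_C1² − 49 = 0  ⇒  r_C1 = 7 (r>0 drops 1)

7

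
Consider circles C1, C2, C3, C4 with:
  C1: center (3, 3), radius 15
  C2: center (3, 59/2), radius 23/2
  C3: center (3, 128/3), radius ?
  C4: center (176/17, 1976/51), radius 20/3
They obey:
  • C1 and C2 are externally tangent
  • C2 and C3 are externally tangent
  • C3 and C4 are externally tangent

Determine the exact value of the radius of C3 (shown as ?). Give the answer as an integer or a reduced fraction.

1. [ext C2·C3]  r_C3² + 23r_C3 − 370/9 = 0  ⇒  r_C3 = 5/3 (r>0 drops 1)
2. [ext C3·C4]  r_C3² + (40/3)r_C3 − 25 = 0  ⇒  r_C3 = 5/3 (r>0 drops 1)

5/3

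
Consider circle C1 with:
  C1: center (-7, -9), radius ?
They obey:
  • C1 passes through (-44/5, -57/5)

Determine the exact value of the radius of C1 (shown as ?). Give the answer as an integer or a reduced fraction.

3

1. [C1∋P]  r_C1² − 9 = 0  ⇒  r_C1 = 3 (r>0 drops 1)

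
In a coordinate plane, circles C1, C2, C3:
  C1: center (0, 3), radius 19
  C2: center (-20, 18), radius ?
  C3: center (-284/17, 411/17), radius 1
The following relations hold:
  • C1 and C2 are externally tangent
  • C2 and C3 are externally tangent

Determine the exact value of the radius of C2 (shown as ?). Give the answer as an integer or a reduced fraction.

1. [ext C1·C2]  r_C2² + 38r_C2 − 264 = 0  ⇒  r_C2 = 6 (r>0 drops 1)
2. [ext C2·C3]  r_C2² + 2r_C2 − 48 = 0  ⇒  r_C2 = 6 (r>0 drops 1)

6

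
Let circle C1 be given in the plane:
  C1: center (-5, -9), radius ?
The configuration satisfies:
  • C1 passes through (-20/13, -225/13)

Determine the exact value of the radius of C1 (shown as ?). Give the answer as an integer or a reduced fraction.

1. [C1∋P]  r_C1² − 81 = 0  ⇒  r_C1 = 9 (r>0 drops 1)

9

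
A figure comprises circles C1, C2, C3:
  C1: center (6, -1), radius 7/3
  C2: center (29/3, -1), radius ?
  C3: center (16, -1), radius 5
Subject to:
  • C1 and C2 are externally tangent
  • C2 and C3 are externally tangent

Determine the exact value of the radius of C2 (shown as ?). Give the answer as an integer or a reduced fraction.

1. [ext C1·C2]  r_C2² + (14/3)r_C2 − 8 = 0  ⇒  r_C2 = 4/3 (r>0 drops 1)
2. [ext C2·C3]  r_C2² + 10r_C2 − 136/9 = 0  ⇒  r_C2 = 4/3 (r>0 drops 1)

4/3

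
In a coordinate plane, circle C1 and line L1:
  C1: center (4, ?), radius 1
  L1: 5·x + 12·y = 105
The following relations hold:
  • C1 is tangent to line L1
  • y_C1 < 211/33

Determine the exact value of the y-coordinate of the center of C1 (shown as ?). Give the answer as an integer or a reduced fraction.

6

1. [C1‖L1]  y_C1² − (85/6)y_C1 + 49 = 0  ⇒  y_C1 = 6 or 49/6
2. given y_C1 < 211/33: keep 6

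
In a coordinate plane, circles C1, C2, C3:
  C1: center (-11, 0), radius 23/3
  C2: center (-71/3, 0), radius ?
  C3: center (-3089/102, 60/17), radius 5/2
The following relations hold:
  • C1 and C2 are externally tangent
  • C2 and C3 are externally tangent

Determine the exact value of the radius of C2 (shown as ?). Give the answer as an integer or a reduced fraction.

1. [ext C1·C2]  r_C2² + (46/3)r_C2 − 305/3 = 0  ⇒  r_C2 = 5 (r>0 drops 1)
2. [ext C2·C3]  r_C2² + 5r_C2 − 50 = 0  ⇒  r_C2 = 5 (r>0 drops 1)

5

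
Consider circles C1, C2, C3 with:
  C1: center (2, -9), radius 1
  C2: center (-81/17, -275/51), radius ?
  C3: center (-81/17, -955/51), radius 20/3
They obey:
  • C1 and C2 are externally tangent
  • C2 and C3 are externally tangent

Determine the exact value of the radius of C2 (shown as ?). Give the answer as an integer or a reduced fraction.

20/3

1. [ext C1·C2]  r_C2² + 2r_C2 − 520/9 = 0  ⇒  r_C2 = 20/3 (r>0 drops 1)
2. [ext C2·C3]  r_C2² + (40/3)r_C2 − 400/3 = 0  ⇒  r_C2 = 20/3 (r>0 drops 1)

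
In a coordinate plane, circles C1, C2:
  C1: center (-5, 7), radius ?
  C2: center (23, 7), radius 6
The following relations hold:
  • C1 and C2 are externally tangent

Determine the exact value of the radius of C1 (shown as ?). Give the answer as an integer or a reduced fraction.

1. [ext C1·C2]  r_C1² + 12r_C1 − 748 = 0  ⇒  r_C1 = 22 (r>0 drops 1)

22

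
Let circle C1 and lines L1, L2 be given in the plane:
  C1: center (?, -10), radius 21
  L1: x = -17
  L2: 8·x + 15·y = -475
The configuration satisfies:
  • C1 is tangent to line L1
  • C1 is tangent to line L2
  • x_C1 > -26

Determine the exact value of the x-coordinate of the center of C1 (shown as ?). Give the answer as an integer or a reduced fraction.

4

1. [C1‖L1]  x_C1² + 34x_C1 − 152 = 0  ⇒  x_C1 = -38 or 4
2. [C1‖L2]  x_C1² + (325/4)x_C1 − 341 = 0  ⇒  x_C1 = -341/4 or 4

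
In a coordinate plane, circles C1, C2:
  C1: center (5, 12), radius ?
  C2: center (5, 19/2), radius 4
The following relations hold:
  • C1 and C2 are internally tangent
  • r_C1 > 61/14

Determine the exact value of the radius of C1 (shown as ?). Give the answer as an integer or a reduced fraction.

13/2

1. [int C1,C2]  r_C1² − 8r_C1 + 39/4 = 0  ⇒  r_C1 = 3/2 or 13/2
2. given r_C1 > 61/14: keep 13/2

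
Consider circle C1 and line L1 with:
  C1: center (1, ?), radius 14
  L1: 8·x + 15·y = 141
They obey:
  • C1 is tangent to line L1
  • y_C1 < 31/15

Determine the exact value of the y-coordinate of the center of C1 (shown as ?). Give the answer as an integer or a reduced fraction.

-7

1. [C1‖L1]  y_C1² − (266/15)y_C1 − 2597/15 = 0  ⇒  y_C1 = -7 or 371/15
2. given y_C1 < 31/15: keep -7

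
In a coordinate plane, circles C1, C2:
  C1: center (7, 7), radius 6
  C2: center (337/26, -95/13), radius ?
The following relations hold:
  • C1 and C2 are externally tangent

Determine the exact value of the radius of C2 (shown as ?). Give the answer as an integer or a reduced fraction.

19/2

1. [ext C1·C2]  r_C2² + 12r_C2 − 817/4 = 0  ⇒  r_C2 = 19/2 (r>0 drops 1)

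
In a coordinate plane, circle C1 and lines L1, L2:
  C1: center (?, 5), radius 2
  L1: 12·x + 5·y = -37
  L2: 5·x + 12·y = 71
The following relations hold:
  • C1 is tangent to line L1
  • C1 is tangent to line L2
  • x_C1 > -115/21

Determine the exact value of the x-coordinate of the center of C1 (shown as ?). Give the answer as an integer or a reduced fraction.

1. [C1‖L1]  x_C1² + (31/3)x_C1 + 22 = 0  ⇒  x_C1 = -22/3 or -3
2. [C1‖L2]  x_C1² − (22/5)x_C1 − 111/5 = 0  ⇒  x_C1 = -3 or 37/5

-3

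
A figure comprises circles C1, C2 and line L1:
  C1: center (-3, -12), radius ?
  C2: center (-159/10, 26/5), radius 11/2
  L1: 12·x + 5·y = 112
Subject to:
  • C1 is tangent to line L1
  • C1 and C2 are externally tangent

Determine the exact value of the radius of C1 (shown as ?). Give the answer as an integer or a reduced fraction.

16

1. [C1‖L1]  r_C1² − 256 = 0  ⇒  r_C1 = 16 (r>0 drops 1)
2. [ext C1·C2]  r_C1² + 11r_C1 − 432 = 0  ⇒  r_C1 = 16 (r>0 drops 1)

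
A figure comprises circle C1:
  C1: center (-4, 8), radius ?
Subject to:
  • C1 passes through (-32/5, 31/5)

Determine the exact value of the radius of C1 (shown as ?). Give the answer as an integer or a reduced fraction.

3

1. [C1∋P]  r_C1² − 9 = 0  ⇒  r_C1 = 3 (r>0 drops 1)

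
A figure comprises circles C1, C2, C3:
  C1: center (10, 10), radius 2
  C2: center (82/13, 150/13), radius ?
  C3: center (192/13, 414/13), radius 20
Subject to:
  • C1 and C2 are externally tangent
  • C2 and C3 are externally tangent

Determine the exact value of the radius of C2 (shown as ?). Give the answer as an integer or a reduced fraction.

1. [ext C1·C2]  r_C2² + 4r_C2 − 12 = 0  ⇒  r_C2 = 2 (r>0 drops 1)
2. [ext C2·C3]  r_C2² + 40r_C2 − 84 = 0  ⇒  r_C2 = 2 (r>0 drops 1)

2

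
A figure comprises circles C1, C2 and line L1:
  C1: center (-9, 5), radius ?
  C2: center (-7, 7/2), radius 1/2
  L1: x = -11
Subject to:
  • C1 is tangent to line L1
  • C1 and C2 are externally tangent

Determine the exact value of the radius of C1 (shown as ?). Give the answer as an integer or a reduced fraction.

2

1. [C1‖L1]  r_C1² − 4 = 0  ⇒  r_C1 = 2 (r>0 drops 1)
2. [ext C1·C2]  r_C1² + 1r_C1 − 6 = 0  ⇒  r_C1 = 2 (r>0 drops 1)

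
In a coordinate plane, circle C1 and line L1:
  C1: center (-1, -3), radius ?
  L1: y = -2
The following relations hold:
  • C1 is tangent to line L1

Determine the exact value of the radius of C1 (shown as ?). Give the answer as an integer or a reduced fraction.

1

1. [C1‖L1]  r_C1² − 1 = 0  ⇒  r_C1 = 1 (r>0 drops 1)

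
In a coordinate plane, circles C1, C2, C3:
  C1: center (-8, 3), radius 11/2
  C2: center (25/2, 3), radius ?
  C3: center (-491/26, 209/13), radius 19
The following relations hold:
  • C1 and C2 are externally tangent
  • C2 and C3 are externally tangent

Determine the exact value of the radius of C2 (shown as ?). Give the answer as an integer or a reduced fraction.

15

1. [ext C1·C2]  r_C2² + 11r_C2 − 390 = 0  ⇒  r_C2 = 15 (r>0 drops 1)
2. [ext C2·C3]  r_C2² + 38r_C2 − 795 = 0  ⇒  r_C2 = 15 (r>0 drops 1)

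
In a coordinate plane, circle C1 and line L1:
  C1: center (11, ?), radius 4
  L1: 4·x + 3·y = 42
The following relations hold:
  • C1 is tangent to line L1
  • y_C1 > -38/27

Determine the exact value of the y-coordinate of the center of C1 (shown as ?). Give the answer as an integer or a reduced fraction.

1. [C1‖L1]  y_C1² + (4/3)y_C1 − 44 = 0  ⇒  y_C1 = -22/3 or 6
2. given y_C1 > -38/27: keep 6

6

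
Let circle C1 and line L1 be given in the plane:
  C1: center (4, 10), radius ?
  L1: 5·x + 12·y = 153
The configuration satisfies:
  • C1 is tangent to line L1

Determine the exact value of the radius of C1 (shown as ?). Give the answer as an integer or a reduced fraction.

1

1. [C1‖L1]  r_C1² − 1 = 0  ⇒  r_C1 = 1 (r>0 drops 1)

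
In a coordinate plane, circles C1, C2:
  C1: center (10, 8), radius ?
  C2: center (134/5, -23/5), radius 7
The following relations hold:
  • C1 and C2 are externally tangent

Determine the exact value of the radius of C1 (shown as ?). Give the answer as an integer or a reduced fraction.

1. [ext C1·C2]  r_C1² + 14r_C1 − 392 = 0  ⇒  r_C1 = 14 (r>0 drops 1)

14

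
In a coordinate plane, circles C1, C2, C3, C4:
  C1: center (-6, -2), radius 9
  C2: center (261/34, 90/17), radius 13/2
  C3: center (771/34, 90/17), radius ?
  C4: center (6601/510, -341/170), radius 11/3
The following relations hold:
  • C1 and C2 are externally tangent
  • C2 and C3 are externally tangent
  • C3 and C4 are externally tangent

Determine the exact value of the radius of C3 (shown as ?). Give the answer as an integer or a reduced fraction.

1. [ext C2·C3]  r_C3² + 13r_C3 − 731/4 = 0  ⇒  r_C3 = 17/2 (r>0 drops 1)
2. [ext C3·C4]  r_C3² + (22/3)r_C3 − 1615/12 = 0  ⇒  r_C3 = 17/2 (r>0 drops 1)

17/2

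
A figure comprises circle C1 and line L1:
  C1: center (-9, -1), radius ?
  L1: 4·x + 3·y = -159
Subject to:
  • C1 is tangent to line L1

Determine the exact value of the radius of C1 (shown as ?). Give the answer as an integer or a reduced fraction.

1. [C1‖L1]  r_C1² − 576 = 0  ⇒  r_C1 = 24 (r>0 drops 1)

24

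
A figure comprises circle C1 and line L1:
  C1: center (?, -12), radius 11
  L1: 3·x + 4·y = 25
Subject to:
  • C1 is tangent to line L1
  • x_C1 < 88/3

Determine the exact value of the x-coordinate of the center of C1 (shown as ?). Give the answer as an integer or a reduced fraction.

1. [C1‖L1]  x_C1² − (146/3)x_C1 + 256 = 0  ⇒  x_C1 = 6 or 128/3
2. given x_C1 < 88/3: keep 6

6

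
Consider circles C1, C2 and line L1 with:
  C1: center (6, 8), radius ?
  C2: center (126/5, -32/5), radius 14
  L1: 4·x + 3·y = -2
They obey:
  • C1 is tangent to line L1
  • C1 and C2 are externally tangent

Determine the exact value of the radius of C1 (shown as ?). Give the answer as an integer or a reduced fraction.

10

1. [C1‖L1]  r_C1² − 100 = 0  ⇒  r_C1 = 10 (r>0 drops 1)
2. [ext C1·C2]  r_C1² + 28r_C1 − 380 = 0  ⇒  r_C1 = 10 (r>0 drops 1)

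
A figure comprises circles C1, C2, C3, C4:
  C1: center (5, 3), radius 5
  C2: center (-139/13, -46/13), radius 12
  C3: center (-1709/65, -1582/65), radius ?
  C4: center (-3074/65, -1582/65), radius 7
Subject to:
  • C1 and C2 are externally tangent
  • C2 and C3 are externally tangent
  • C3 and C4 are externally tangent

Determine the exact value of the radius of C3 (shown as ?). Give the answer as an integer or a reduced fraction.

1. [ext C2·C3]  r_C3² + 24r_C3 − 532 = 0  ⇒  r_C3 = 14 (r>0 drops 1)
2. [ext C3·C4]  r_C3² + 14r_C3 − 392 = 0  ⇒  r_C3 = 14 (r>0 drops 1)

14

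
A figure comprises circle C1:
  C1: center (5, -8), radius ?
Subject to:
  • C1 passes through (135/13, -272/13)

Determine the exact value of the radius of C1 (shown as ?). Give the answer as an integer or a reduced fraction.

14

1. [C1∋P]  r_C1² − 196 = 0  ⇒  r_C1 = 14 (r>0 drops 1)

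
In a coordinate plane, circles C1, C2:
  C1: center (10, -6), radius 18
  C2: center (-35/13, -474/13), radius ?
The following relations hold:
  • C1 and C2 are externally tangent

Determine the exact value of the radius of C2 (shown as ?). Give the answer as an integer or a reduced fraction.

15

1. [ext C1·C2]  r_C2² + 36r_C2 − 765 = 0  ⇒  r_C2 = 15 (r>0 drops 1)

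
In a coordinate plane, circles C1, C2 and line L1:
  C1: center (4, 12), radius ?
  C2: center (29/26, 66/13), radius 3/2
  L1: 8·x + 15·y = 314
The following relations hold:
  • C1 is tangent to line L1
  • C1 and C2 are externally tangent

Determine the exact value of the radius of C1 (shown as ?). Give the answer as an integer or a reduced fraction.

1. [C1‖L1]  r_C1² − 36 = 0  ⇒  r_C1 = 6 (r>0 drops 1)
2. [ext C1·C2]  r_C1² + 3r_C1 − 54 = 0  ⇒  r_C1 = 6 (r>0 drops 1)

6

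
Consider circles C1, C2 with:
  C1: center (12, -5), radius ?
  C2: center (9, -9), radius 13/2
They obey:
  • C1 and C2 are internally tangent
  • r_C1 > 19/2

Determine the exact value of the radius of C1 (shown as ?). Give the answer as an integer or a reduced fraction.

1. [int C1,C2]  r_C1² − 13r_C1 + 69/4 = 0  ⇒  r_C1 = 3/2 or 23/2
2. given r_C1 > 19/2: keep 23/2

23/2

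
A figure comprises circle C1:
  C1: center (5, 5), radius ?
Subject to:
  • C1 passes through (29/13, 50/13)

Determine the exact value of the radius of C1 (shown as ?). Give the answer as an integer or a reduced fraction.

1. [C1∋P]  r_C1² − 9 = 0  ⇒  r_C1 = 3 (r>0 drops 1)

3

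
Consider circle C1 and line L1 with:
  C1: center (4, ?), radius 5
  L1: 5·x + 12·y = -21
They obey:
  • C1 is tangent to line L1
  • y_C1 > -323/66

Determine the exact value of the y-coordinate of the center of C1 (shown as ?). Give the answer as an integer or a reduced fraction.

2

1. [C1‖L1]  y_C1² + (41/6)y_C1 − 53/3 = 0  ⇒  y_C1 = -53/6 or 2
2. given y_C1 > -323/66: keep 2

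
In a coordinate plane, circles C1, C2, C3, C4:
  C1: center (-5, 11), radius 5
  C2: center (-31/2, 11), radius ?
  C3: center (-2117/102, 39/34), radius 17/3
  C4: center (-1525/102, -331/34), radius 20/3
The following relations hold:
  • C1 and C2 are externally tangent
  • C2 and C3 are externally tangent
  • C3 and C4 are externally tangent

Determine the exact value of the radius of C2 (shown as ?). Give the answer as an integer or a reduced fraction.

1. [ext C1·C2]  r_C2² + 10r_C2 − 341/4 = 0  ⇒  r_C2 = 11/2 (r>0 drops 1)
2. [ext C2·C3]  r_C2² + (34/3)r_C2 − 1111/12 = 0  ⇒  r_C2 = 11/2 (r>0 drops 1)

11/2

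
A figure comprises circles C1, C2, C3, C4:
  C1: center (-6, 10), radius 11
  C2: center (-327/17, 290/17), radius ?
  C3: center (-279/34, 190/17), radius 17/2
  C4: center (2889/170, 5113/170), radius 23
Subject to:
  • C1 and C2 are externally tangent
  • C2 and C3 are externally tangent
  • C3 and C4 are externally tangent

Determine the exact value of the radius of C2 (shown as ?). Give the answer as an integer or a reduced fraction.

1. [ext C1·C2]  r_C2² + 22r_C2 − 104 = 0  ⇒  r_C2 = 4 (r>0 drops 1)
2. [ext C2·C3]  r_C2² + 17r_C2 − 84 = 0  ⇒  r_C2 = 4 (r>0 drops 1)

4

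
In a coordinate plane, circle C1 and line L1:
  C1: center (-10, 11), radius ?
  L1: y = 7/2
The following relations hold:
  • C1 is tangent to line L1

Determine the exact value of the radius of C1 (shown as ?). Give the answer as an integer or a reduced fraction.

1. [C1‖L1]  r_C1² − 225/4 = 0  ⇒  r_C1 = 15/2 (r>0 drops 1)

15/2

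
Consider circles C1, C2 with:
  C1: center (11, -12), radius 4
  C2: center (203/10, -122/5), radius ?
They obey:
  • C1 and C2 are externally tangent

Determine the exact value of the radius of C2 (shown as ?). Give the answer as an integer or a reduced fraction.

23/2

1. [ext C1·C2]  r_C2² + 8r_C2 − 897/4 = 0  ⇒  r_C2 = 23/2 (r>0 drops 1)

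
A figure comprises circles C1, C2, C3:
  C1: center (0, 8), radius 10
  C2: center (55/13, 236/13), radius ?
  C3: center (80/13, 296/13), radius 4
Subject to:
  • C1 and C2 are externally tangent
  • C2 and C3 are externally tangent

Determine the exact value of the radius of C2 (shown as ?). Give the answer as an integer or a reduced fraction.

1

1. [ext C1·C2]  r_C2² + 20r_C2 − 21 = 0  ⇒  r_C2 = 1 (r>0 drops 1)
2. [ext C2·C3]  r_C2² + 8r_C2 − 9 = 0  ⇒  r_C2 = 1 (r>0 drops 1)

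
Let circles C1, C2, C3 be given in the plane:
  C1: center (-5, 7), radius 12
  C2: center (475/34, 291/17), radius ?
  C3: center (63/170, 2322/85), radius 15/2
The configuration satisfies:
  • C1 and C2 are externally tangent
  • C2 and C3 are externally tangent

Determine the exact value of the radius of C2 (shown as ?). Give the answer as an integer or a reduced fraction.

19/2

1. [ext C1·C2]  r_C2² + 24r_C2 − 1273/4 = 0  ⇒  r_C2 = 19/2 (r>0 drops 1)
2. [ext C2·C3]  r_C2² + 15r_C2 − 931/4 = 0  ⇒  r_C2 = 19/2 (r>0 drops 1)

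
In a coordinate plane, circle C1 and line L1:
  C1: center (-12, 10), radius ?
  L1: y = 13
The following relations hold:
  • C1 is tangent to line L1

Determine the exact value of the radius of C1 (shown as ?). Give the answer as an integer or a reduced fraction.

3

1. [C1‖L1]  r_C1² − 9 = 0  ⇒  r_C1 = 3 (r>0 drops 1)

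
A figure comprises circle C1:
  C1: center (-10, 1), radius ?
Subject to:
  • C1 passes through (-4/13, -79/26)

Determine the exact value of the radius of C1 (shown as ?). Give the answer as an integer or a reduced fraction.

1. [C1∋P]  r_C1² − 441/4 = 0  ⇒  r_C1 = 21/2 (r>0 drops 1)

21/2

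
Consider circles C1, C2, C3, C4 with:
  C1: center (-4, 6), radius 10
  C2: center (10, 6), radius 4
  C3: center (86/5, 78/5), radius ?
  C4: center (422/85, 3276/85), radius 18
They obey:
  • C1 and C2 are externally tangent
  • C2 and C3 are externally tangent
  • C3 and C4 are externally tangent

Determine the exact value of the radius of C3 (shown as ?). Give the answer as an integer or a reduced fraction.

8

1. [ext C2·C3]  r_C3² + 8r_C3 − 128 = 0  ⇒  r_C3 = 8 (r>0 drops 1)
2. [ext C3·C4]  r_C3² + 36r_C3 − 352 = 0  ⇒  r_C3 = 8 (r>0 drops 1)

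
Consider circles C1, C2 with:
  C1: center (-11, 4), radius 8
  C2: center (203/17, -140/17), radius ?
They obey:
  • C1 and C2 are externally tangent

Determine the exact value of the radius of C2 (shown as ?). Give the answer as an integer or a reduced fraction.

1. [ext C1·C2]  r_C2² + 16r_C2 − 612 = 0  ⇒  r_C2 = 18 (r>0 drops 1)

18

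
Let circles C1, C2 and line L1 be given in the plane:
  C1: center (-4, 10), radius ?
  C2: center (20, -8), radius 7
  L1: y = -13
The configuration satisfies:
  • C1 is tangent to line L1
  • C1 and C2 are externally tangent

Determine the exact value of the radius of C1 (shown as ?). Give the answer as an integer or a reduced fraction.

23

1. [C1‖L1]  r_C1² − 529 = 0  ⇒  r_C1 = 23 (r>0 drops 1)
2. [ext C1·C2]  r_C1² + 14r_C1 − 851 = 0  ⇒  r_C1 = 23 (r>0 drops 1)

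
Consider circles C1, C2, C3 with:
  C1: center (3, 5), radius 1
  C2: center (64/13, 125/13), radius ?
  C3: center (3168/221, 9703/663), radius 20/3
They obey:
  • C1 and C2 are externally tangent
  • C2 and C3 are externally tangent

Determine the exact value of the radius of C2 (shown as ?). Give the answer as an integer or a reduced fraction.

4

1. [ext C1·C2]  r_C2² + 2r_C2 − 24 = 0  ⇒  r_C2 = 4 (r>0 drops 1)
2. [ext C2·C3]  r_C2² + (40/3)r_C2 − 208/3 = 0  ⇒  r_C2 = 4 (r>0 drops 1)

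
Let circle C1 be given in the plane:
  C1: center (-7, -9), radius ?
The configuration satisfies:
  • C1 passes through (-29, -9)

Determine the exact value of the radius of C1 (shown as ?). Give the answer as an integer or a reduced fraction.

1. [C1∋P]  r_C1² − 484 = 0  ⇒  r_C1 = 22 (r>0 drops 1)

22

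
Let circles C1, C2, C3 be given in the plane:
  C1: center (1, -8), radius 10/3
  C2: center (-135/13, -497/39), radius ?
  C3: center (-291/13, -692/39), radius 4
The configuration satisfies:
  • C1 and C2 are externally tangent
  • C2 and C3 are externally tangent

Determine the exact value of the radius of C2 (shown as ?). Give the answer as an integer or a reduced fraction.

1. [ext C1·C2]  r_C2² + (20/3)r_C2 − 141 = 0  ⇒  r_C2 = 9 (r>0 drops 1)
2. [ext C2·C3]  r_C2² + 8r_C2 − 153 = 0  ⇒  r_C2 = 9 (r>0 drops 1)

9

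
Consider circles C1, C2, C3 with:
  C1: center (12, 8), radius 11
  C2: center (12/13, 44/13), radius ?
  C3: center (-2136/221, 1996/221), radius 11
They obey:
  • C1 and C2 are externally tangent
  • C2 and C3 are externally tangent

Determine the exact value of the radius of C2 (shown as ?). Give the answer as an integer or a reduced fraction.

1

1. [ext C1·C2]  r_C2² + 22r_C2 − 23 = 0  ⇒  r_C2 = 1 (r>0 drops 1)
2. [ext C2·C3]  r_C2² + 22r_C2 − 23 = 0  ⇒  r_C2 = 1 (r>0 drops 1)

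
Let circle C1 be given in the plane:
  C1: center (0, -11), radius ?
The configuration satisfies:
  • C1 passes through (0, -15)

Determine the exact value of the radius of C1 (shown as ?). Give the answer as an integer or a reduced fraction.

1. [C1∋P]  r_C1² − 16 = 0  ⇒  r_C1 = 4 (r>0 drops 1)

4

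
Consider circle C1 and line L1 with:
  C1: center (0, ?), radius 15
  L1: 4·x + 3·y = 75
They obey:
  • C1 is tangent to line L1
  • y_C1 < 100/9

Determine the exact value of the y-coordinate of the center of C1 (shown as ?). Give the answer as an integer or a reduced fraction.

0

1. [C1‖L1]  y_C1² − 50y_C1 = 0  ⇒  y_C1 = 0 or 50
2. given y_C1 < 100/9: keep 0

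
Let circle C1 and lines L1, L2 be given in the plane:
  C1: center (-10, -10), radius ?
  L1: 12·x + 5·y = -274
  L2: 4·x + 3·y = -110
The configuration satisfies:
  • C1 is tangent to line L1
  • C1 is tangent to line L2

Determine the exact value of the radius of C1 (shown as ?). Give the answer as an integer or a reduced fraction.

8

1. [C1‖L1]  r_C1² − 64 = 0  ⇒  r_C1 = 8 (r>0 drops 1)
2. [C1‖L2]  r_C1² − 64 = 0  ⇒  r_C1 = 8 (r>0 drops 1)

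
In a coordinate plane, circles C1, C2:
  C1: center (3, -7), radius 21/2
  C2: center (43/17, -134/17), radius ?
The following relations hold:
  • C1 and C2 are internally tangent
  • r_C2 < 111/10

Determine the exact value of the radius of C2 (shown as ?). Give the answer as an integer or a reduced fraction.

19/2

1. [int C1,C2]  r_C2² − 21r_C2 + 437/4 = 0  ⇒  r_C2 = 19/2 or 23/2
2. given r_C2 < 111/10: keep 19/2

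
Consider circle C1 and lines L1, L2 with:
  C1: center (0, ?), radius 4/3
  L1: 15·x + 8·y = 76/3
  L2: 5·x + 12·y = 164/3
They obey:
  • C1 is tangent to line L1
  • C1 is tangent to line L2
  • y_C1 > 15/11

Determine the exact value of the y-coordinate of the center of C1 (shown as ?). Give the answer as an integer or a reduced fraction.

6

1. [C1‖L1]  y_C1² − (19/3)y_C1 + 2 = 0  ⇒  y_C1 = 1/3 or 6
2. [C1‖L2]  y_C1² − (82/9)y_C1 + 56/3 = 0  ⇒  y_C1 = 28/9 or 6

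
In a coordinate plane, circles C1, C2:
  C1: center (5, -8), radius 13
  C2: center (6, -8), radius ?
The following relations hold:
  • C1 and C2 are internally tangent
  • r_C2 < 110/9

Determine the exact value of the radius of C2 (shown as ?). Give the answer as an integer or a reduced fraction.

12

1. [int C1,C2]  r_C2² − 26r_C2 + 168 = 0  ⇒  r_C2 = 12 or 14
2. given r_C2 < 110/9: keep 12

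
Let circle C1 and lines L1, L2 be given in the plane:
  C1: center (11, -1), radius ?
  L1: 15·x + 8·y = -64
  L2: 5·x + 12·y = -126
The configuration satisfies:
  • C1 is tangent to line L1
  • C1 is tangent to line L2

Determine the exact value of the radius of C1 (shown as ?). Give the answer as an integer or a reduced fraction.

1. [C1‖L1]  r_C1² − 169 = 0  ⇒  r_C1 = 13 (r>0 drops 1)
2. [C1‖L2]  r_C1² − 169 = 0  ⇒  r_C1 = 13 (r>0 drops 1)

13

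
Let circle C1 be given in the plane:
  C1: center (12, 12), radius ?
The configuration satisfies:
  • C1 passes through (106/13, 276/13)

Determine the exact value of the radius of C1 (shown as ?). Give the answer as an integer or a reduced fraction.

1. [C1∋P]  r_C1² − 100 = 0  ⇒  r_C1 = 10 (r>0 drops 1)

10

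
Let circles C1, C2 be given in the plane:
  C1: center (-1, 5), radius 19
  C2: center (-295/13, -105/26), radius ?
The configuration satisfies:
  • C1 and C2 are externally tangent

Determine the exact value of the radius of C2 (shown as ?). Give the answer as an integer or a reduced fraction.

1. [ext C1·C2]  r_C2² + 38r_C2 − 765/4 = 0  ⇒  r_C2 = 9/2 (r>0 drops 1)

9/2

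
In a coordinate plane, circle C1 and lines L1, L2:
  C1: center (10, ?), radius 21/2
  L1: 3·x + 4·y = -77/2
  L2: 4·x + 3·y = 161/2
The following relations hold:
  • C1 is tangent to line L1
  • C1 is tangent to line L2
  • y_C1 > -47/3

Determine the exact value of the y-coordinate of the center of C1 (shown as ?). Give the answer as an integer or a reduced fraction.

1. [C1‖L1]  y_C1² + (137/4)y_C1 + 121 = 0  ⇒  y_C1 = -121/4 or -4
2. [C1‖L2]  y_C1² − 27y_C1 − 124 = 0  ⇒  y_C1 = -4 or 31

-4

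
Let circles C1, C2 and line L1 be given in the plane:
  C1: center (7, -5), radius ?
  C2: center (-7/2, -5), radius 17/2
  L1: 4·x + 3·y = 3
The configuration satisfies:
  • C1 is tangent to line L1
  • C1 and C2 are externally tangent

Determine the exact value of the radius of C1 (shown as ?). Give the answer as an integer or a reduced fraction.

2

1. [C1‖L1]  r_C1² − 4 = 0  ⇒  r_C1 = 2 (r>0 drops 1)
2. [ext C1·C2]  r_C1² + 17r_C1 − 38 = 0  ⇒  r_C1 = 2 (r>0 drops 1)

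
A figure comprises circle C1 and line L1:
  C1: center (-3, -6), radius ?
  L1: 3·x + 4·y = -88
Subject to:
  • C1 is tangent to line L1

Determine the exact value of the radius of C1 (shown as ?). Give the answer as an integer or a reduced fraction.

1. [C1‖L1]  r_C1² − 121 = 0  ⇒  r_C1 = 11 (r>0 drops 1)

11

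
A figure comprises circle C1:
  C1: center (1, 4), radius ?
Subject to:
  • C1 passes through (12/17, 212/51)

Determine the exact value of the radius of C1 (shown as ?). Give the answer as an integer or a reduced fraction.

1/3

1. [C1∋P]  r_C1² − 1/9 = 0  ⇒  r_C1 = 1/3 (r>0 drops 1)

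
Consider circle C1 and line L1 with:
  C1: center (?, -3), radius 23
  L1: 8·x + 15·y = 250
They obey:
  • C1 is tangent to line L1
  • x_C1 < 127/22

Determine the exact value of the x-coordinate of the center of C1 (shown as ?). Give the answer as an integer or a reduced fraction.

1. [C1‖L1]  x_C1² − (295/4)x_C1 − 1029 = 0  ⇒  x_C1 = -12 or 343/4
2. given x_C1 < 127/22: keep -12

-12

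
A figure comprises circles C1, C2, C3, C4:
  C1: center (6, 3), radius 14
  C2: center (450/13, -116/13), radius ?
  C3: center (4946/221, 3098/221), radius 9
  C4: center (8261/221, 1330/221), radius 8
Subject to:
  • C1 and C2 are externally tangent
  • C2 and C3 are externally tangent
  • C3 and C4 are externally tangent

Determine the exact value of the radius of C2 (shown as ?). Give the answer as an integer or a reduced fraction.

17

1. [ext C1·C2]  r_C2² + 28r_C2 − 765 = 0  ⇒  r_C2 = 17 (r>0 drops 1)
2. [ext C2·C3]  r_C2² + 18r_C2 − 595 = 0  ⇒  r_C2 = 17 (r>0 drops 1)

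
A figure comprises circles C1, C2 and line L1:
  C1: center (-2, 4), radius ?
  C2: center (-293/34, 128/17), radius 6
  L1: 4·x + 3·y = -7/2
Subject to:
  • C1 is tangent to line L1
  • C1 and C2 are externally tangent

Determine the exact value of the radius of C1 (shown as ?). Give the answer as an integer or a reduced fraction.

3/2

1. [C1‖L1]  r_C1² − 9/4 = 0  ⇒  r_C1 = 3/2 (r>0 drops 1)
2. [ext C1·C2]  r_C1² + 12r_C1 − 81/4 = 0  ⇒  r_C1 = 3/2 (r>0 drops 1)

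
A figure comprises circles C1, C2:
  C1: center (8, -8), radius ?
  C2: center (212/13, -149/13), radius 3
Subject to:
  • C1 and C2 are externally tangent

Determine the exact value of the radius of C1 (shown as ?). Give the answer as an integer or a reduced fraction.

1. [ext C1·C2]  r_C1² + 6r_C1 − 72 = 0  ⇒  r_C1 = 6 (r>0 drops 1)

6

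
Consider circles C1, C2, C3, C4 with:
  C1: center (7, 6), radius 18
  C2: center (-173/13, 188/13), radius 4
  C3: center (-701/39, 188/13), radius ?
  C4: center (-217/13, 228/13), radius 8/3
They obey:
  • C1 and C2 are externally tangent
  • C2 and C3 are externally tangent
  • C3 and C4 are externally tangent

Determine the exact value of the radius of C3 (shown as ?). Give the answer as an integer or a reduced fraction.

2/3

1. [ext C2·C3]  r_C3² + 8r_C3 − 52/9 = 0  ⇒  r_C3 = 2/3 (r>0 drops 1)
2. [ext C3·C4]  r_C3² + (16/3)r_C3 − 4 = 0  ⇒  r_C3 = 2/3 (r>0 drops 1)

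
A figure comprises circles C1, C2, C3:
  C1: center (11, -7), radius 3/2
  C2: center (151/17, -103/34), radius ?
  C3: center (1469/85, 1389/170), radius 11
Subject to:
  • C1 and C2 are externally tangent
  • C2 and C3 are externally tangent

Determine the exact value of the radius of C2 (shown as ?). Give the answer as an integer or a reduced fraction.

1. [ext C1·C2]  r_C2² + 3r_C2 − 18 = 0  ⇒  r_C2 = 3 (r>0 drops 1)
2. [ext C2·C3]  r_C2² + 22r_C2 − 75 = 0  ⇒  r_C2 = 3 (r>0 drops 1)

3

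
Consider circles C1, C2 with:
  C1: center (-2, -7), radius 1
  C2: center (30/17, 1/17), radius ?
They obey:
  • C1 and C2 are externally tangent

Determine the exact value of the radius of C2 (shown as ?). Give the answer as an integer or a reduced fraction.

7

1. [ext C1·C2]  r_C2² + 2r_C2 − 63 = 0  ⇒  r_C2 = 7 (r>0 drops 1)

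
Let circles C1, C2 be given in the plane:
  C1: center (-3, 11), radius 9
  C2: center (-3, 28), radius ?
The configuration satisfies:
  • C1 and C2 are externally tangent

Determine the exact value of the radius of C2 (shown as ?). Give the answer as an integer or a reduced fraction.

1. [ext C1·C2]  r_C2² + 18r_C2 − 208 = 0  ⇒  r_C2 = 8 (r>0 drops 1)

8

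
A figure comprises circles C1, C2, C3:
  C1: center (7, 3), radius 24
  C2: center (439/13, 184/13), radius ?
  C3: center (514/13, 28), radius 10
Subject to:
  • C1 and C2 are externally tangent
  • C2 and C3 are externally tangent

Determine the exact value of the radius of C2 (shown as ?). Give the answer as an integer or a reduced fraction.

5

1. [ext C1·C2]  r_C2² + 48r_C2 − 265 = 0  ⇒  r_C2 = 5 (r>0 drops 1)
2. [ext C2·C3]  r_C2² + 20r_C2 − 125 = 0  ⇒  r_C2 = 5 (r>0 drops 1)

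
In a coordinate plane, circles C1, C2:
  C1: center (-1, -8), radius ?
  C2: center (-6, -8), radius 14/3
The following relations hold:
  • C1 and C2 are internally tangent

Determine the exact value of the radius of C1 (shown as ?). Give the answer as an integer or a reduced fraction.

29/3

1. [int C1,C2]  r_C1² − (28/3)r_C1 − 29/9 = 0  ⇒  r_C1 = 29/3 (r>0 drops 1)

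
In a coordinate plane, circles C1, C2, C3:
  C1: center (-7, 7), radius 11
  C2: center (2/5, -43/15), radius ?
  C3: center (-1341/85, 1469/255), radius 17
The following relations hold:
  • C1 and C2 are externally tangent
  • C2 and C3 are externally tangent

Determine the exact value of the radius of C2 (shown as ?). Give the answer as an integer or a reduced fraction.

4/3

1. [ext C1·C2]  r_C2² + 22r_C2 − 280/9 = 0  ⇒  r_C2 = 4/3 (r>0 drops 1)
2. [ext C2·C3]  r_C2² + 34r_C2 − 424/9 = 0  ⇒  r_C2 = 4/3 (r>0 drops 1)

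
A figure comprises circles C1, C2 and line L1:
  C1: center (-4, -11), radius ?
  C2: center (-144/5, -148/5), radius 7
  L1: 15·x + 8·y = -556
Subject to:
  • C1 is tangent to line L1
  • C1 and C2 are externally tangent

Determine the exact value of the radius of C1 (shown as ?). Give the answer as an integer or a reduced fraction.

24

1. [C1‖L1]  r_C1² − 576 = 0  ⇒  r_C1 = 24 (r>0 drops 1)
2. [ext C1·C2]  r_C1² + 14r_C1 − 912 = 0  ⇒  r_C1 = 24 (r>0 drops 1)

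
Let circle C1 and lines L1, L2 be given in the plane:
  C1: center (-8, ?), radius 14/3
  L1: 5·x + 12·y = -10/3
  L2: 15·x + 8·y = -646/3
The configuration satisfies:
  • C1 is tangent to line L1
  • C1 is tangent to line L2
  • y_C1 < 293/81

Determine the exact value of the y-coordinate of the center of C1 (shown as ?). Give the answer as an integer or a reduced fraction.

-2

1. [C1‖L1]  y_C1² − (55/9)y_C1 − 146/9 = 0  ⇒  y_C1 = -2 or 73/9
2. [C1‖L2]  y_C1² + (143/6)y_C1 + 131/3 = 0  ⇒  y_C1 = -131/6 or -2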